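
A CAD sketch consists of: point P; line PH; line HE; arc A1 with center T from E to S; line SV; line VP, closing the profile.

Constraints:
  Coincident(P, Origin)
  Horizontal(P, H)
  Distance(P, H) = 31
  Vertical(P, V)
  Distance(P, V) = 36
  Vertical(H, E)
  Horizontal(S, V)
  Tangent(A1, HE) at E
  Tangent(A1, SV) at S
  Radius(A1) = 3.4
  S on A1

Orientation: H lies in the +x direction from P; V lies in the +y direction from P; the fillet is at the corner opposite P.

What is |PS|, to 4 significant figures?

45.36

P is at the origin; PH is horizontal with |PH| = 31.0 and H on the +x side, so H = (31.00, 0.000). P and V share the same x with |PV| = 36.0 and V on the +y side, so V = (0.000, 36.00). The virtual corner opposite P is at (31.00, 36.00). A1 meets HE tangentially, so TE is at right angles to HE and the tangent condition forces TS to be normal to SV, with radius 3.4, so the center T sits 3.4 in from both sides at T = (27.60, 32.60). That places the tangent points at E = (31.00, 32.60) on HE and S = (27.60, 36.00) on SV. Then |PS| = |S − P| = 45.36.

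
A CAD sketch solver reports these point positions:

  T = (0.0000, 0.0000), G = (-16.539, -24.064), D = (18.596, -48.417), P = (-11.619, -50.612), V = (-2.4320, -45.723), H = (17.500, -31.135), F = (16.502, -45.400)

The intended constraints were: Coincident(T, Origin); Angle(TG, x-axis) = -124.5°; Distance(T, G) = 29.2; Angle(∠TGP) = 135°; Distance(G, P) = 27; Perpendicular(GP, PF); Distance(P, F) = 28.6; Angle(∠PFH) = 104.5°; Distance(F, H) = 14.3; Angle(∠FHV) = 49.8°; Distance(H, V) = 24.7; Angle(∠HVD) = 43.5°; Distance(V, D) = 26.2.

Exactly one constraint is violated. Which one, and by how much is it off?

Distance(V, D) = 26.2 — off by 5.00.

T = (0.00, 0.00) ✓; TG at -124.5° ✓; |TG| = 29.20 ✓; ∠TGP = 135.0° ✓; |GP| = 27.00 ✓; ∠(GP, PF) = 90.00° ✓; |PF| = 28.60 ✓; ∠PFH = 104.5° ✓; |FH| = 14.30 ✓; ∠FHV = 49.80° ✓; |HV| = 24.70 ✓; ∠HVD = 43.50° ✓; |VD| = 21.20 ✗.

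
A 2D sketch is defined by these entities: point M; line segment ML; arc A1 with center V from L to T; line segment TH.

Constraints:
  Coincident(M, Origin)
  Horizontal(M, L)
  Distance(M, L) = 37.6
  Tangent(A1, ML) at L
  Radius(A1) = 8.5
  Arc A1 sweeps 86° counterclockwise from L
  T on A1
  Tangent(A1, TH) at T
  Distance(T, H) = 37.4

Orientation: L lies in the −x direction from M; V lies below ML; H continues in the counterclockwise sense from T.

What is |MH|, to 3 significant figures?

66.4

M is at the origin; ML is horizontal with |ML| = 37.6 and L on the −x side, so L = (-37.6, 0.00). Since A1 is tangent to ML there, VL ⟂ ML, so V = L + (0, -8.5) = (-37.6, -8.50). On A1, L sits at bearing 90° from V; an 86° counterclockwise sweep puts T at bearing 176°, so T = V + 8.5·(cos 176°, sin 176°) = (-46.1, -7.91). The tangent condition forces VT to be normal to TH, so TH runs along (−sin 176°, cos 176°); with |TH| = 37.4, H = (-48.7, -45.2). Then |MH| = |H − M| = 66.4.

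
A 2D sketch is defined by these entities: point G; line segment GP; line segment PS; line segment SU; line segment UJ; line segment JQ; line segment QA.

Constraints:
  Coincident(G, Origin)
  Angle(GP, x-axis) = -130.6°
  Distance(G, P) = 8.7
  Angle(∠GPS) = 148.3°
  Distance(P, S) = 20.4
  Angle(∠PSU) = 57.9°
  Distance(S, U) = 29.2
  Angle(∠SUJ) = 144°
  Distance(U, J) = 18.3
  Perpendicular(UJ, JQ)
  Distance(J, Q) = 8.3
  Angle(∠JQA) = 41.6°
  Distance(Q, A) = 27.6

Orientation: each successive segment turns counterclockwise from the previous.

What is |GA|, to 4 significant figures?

35.84

G is at the origin; GP runs at -130.6° with length 8.7, so P = (-5.662, -6.606). ∠GPS = 148.3° gives PS at -98.90° from the x-axis; with |PS| = 20.4, S = (-8.818, -26.76). ∠PSU = 57.9° gives SU at 23.20° from the x-axis; with |SU| = 29.2, U = (18.02, -15.26). ∠SUJ = 144.0° gives UJ at 59.20° from the x-axis; with |UJ| = 18.3, J = (27.39, 0.4620). UJ is perpendicular to JQ, so JQ runs at 149.2°; with |JQ| = 8.3, Q = (20.26, 4.712). ∠JQA = 41.6° gives QA at -72.40° from the x-axis; with |QA| = 27.6, A = (28.61, -21.60). Then |GA| = |A − G| = 35.84.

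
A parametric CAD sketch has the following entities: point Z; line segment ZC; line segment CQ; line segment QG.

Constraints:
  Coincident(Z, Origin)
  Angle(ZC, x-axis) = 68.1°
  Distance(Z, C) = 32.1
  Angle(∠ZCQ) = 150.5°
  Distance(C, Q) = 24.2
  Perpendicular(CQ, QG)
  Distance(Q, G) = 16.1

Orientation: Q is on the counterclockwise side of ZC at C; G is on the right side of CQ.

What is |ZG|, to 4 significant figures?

61.13

∠ZCQ = 150.5°, so CQ runs at 68.1° + (180° − 150.5°) = 97.60° from the x-axis; with |CQ| = 24.2, Q = C + 24.2·(cos 97.60°, sin 97.60°) = (8.772, 53.77). CQ ⟂ QG; with |QG| = 16.1 on the right of CQ, G = Q + 16.1·(0.9912, 0.1323) = (24.73, 55.90). Then |ZG| = |G − Z| = 61.13.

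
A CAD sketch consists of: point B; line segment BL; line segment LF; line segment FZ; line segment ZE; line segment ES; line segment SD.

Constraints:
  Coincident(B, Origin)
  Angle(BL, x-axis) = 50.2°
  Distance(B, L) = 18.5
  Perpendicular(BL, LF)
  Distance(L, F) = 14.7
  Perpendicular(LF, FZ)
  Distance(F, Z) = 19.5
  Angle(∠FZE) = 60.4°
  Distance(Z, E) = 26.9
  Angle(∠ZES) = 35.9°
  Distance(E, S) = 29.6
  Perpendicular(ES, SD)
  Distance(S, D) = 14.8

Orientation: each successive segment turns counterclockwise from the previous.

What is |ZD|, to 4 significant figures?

7.870

B is at the origin; BL runs at 50.2° with length 18.5, so L = (11.84, 14.21). BL is perpendicular to LF, so LF runs at 140.2°; with |LF| = 14.7, F = (0.5483, 23.62). The perpendicularity gives FZ at right angles to LF, so FZ runs at -129.8°; with |FZ| = 19.5, Z = (-11.93, 8.641). ∠FZE = 60.4° gives ZE at -10.20° from the x-axis; with |ZE| = 26.9, E = (14.54, 3.878). ∠ZES = 35.9° gives ES at 133.9° from the x-axis; with |ES| = 29.6, S = (-5.984, 25.21). The perpendicularity gives SD at right angles to ES, so SD runs at -136.1°; with |SD| = 14.8, D = (-16.65, 14.94). Then |ZD| = |D − Z| = 7.870.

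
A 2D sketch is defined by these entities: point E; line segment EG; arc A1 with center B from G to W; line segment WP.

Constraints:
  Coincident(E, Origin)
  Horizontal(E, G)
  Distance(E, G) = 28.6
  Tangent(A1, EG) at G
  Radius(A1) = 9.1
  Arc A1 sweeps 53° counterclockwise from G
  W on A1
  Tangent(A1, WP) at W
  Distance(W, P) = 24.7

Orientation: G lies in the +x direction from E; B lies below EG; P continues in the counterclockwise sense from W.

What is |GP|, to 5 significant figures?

32.172

On A1, G sits at bearing 90° from B; a 53° counterclockwise sweep puts W at bearing 143°, so W = B + 9.1·(cos 143°, sin 143°) = (21.332, -3.6235). The tangent condition forces BW to be normal to WP, so WP runs along (−sin 143°, cos 143°); with |WP| = 24.7, P = (6.4676, -23.350). Then |GP| = |P − G| = 32.172.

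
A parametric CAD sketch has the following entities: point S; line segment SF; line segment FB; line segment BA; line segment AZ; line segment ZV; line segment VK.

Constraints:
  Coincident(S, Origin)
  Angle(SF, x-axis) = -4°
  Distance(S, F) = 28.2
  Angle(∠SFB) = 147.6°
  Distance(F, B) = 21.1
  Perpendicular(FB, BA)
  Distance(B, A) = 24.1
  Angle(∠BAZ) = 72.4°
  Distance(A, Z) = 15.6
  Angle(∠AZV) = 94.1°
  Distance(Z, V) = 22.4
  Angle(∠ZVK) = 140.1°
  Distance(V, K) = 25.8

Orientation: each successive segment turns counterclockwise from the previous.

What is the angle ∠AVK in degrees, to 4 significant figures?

106.6°

S is at the origin; SF runs at -4.0° with length 28.2, so F = (28.13, -1.967). ∠SFB = 147.6° gives FB at 28.40° from the x-axis; with |FB| = 21.1, B = (46.69, 8.069). FB ⟂ BA, so BA runs at 118.4°; with |BA| = 24.1, A = (35.23, 29.27). ∠BAZ = 72.4° gives AZ at -134.0° from the x-axis; with |AZ| = 15.6, Z = (24.39, 18.05). ∠AZV = 94.1° gives ZV at -48.10° from the x-axis; with |ZV| = 22.4, V = (39.35, 1.374). ∠ZVK = 140.1° gives VK at -8.200° from the x-axis; with |VK| = 25.8, K = (64.89, -2.306). Then cos ∠AVK = VA·VK / (|VA||VK|), giving 106.6°.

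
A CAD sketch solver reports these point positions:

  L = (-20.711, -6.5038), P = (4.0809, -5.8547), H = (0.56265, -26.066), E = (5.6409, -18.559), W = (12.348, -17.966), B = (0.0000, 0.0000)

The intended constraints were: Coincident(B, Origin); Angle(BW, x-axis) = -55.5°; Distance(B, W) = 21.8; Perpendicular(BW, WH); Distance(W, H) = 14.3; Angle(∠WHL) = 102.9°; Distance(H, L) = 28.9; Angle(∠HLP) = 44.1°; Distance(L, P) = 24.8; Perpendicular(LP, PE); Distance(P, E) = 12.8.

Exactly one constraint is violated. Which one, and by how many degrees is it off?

Perpendicular(LP, PE) — off by 5.50°.

B = (0.00, 0.00) ✓; BW at -55.50° ✓; |BW| = 21.80 ✓; ∠(BW, WH) = 90.00° ✓; |WH| = 14.30 ✓; ∠WHL = 102.9° ✓; |HL| = 28.90 ✓; ∠HLP = 44.10° ✓; |LP| = 24.80 ✓; ∠(LP, PE) = 84.50° ✗; |PE| = 12.80 ✓.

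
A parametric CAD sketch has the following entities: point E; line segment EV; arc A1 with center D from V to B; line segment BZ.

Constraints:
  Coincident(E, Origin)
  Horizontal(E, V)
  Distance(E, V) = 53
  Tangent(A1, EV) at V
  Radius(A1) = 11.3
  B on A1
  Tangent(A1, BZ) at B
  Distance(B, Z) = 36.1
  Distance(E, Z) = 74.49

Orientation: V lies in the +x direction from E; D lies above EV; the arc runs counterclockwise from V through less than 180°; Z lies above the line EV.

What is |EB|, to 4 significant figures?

65.49

E is at the origin; EV is horizontal with |EV| = 53.0 and V on the +x side, so V = (53.00, 0.000). A1 meets EV tangentially, so DV is at right angles to EV, so D = V + (0, 11.3) = (53.00, 11.30). Since DB ⟂ BZ (tangency), |DZ| = √(11.3² + 36.1²) = 37.83 regardless of where B sits on A1. So Z lies on both circle(E, 74.49) and circle(D, 37.83); the above-EV intersection is Z = (56.11, 49.00). B is the foot of the tangent from Z: B = (64.02, 13.78).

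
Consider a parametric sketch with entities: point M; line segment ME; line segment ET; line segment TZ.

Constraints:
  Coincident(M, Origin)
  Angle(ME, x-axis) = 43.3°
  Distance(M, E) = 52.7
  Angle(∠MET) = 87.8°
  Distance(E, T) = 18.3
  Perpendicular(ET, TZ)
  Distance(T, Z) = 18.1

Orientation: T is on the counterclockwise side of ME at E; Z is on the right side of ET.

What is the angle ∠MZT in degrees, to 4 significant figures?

12.95°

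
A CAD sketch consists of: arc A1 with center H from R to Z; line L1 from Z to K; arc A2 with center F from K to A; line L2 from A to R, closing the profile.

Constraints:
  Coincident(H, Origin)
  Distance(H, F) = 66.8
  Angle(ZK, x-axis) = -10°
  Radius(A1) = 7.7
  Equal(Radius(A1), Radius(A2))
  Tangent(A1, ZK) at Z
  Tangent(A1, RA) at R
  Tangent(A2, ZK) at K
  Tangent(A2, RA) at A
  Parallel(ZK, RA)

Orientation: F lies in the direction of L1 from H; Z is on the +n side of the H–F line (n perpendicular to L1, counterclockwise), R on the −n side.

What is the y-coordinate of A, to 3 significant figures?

-19.2

The slot axis is L1's direction at -10.0°, so u = (cos -10.0°, sin -10.0°) = (0.985, -0.174) and n = (−sin -10.0°, cos -10.0°) = (0.174, 0.985). H is at the origin and F lies 66.8 along u from H, so F = 66.8·u = (65.8, -11.6). Tangency of A1 to both parallel lines with radius 7.7 puts Z and R at H ± 7.7·n: Z = (1.34, 7.58), R = (-1.34, -7.58). Equal radii place K and A the same way about F: K = F + 7.7·n = (67.1, -4.02), A = F − 7.7·n = (64.4, -19.2). So A.y = -19.2.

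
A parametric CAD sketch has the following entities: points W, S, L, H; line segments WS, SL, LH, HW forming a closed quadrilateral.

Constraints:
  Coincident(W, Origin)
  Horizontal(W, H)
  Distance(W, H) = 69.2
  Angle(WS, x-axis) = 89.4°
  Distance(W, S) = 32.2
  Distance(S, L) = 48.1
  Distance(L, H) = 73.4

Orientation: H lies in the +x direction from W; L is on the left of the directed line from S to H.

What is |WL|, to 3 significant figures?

74.1

Checks: |SL| = 48.10 ✓; |LH| = 73.40 ✓.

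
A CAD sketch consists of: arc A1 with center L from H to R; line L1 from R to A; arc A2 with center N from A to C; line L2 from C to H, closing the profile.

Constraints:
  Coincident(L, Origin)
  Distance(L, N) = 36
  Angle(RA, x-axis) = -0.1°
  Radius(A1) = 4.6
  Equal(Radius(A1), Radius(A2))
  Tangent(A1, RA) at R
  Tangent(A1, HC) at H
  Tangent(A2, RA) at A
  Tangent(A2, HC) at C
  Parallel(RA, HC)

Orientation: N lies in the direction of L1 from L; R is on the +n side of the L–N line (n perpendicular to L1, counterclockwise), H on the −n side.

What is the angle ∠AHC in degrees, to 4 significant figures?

14.34°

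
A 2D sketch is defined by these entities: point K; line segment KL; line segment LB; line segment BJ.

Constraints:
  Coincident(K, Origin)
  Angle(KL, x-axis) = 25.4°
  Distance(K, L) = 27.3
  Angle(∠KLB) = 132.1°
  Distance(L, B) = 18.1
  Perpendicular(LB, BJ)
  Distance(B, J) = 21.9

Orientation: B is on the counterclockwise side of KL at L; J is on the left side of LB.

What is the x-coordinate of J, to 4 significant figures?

8.886

∠KLB = 132.1°, so LB runs at 25.4° + (180° − 132.1°) = 73.30° from the x-axis; with |LB| = 18.1, B = L + 18.1·(cos 73.30°, sin 73.30°) = (29.86, 29.05). LB ⟂ BJ; with |BJ| = 21.9 on the left of LB, J = B + 21.9·(-0.9578, 0.2874) = (8.886, 35.34). So J.x = 8.886.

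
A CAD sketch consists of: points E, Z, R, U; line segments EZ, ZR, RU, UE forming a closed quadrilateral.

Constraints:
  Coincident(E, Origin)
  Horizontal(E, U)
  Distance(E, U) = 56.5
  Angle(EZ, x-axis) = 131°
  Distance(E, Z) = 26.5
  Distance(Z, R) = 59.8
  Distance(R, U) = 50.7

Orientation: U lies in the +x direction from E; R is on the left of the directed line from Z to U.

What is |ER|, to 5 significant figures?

58.930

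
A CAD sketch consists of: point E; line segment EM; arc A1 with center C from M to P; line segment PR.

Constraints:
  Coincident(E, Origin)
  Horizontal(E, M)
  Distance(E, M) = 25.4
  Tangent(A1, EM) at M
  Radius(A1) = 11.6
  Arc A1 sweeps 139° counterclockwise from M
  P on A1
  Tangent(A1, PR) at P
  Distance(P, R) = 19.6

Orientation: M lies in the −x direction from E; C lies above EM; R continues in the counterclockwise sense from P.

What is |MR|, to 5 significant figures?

33.981

E is at the origin; E and M share the same y with |EM| = 25.4 and M on the −x side, so M = (-25.400, 0.0000). Since A1 is tangent to EM there, CM ⟂ EM, so C = M + (0, 11.6) = (-25.400, 11.600). On A1, M sits at bearing -90° from C; a 139° counterclockwise sweep puts P at bearing 49°, so P = C + 11.6·(cos 49°, sin 49°) = (-17.790, 20.355). Since A1 is tangent to PR there, CP ⟂ PR, so PR runs along (−sin 49°, cos 49°); with |PR| = 19.6, R = (-32.582, 33.213). Then |MR| = |R − M| = 33.981.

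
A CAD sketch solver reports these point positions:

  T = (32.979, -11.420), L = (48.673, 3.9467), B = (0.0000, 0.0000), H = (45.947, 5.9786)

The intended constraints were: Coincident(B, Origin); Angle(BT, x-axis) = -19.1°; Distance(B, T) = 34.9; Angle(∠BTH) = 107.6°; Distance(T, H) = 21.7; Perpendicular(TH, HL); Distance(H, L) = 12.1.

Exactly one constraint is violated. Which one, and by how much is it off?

Distance(H, L) = 12.1 — off by 8.70.

B = (0.00, 0.00) ✓; BT at -19.10° ✓; |BT| = 34.90 ✓; ∠BTH = 107.6° ✓; |TH| = 21.70 ✓; ∠(TH, HL) = 90.00° ✓; |HL| = 3.400 ✗.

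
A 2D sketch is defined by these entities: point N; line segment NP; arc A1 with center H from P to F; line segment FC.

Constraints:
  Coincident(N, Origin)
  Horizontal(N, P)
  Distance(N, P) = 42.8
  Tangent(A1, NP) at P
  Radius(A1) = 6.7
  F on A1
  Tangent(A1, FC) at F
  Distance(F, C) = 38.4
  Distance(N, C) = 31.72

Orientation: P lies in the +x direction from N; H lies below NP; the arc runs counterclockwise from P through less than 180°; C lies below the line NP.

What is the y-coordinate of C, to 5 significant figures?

-29.644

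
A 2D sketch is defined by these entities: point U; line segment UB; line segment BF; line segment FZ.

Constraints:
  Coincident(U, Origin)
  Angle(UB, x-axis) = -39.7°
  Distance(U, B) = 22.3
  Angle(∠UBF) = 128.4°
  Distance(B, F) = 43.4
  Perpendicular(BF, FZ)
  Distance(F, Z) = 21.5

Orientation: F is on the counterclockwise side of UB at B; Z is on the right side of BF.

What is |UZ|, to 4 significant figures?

69.26

∠UBF = 128.4°, so BF runs at -39.7° + (180° − 128.4°) = 11.90° from the x-axis; with |BF| = 43.4, F = B + 43.4·(cos 11.90°, sin 11.90°) = (59.62, -5.295). BF is perpendicular to FZ; with |FZ| = 21.5 on the right of BF, Z = F + 21.5·(0.2062, -0.9785) = (64.06, -26.33). Then |UZ| = |Z − U| = 69.26.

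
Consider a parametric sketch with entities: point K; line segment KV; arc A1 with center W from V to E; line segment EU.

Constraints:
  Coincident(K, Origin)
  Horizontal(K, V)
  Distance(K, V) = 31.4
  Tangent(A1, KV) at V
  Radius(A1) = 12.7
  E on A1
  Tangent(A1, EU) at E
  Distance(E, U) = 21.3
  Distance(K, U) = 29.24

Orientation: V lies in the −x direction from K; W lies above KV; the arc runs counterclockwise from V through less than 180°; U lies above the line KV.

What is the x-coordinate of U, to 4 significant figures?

-11.16

Checks: |WE| = 12.70 ✓; ∠(WE, EU) = 90.00° ✓; |EU| = 21.30 ✓; |KU| = 29.24 ✓.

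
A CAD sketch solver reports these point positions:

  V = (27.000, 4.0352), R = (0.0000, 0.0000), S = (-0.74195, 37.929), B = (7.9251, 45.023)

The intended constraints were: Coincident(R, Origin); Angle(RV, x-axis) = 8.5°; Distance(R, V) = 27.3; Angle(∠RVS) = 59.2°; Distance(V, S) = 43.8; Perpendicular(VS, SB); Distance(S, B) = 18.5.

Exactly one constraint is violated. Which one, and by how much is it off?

Distance(S, B) = 18.5 — off by 7.30.

R = (0.00, 0.00) ✓; RV at 8.500° ✓; |RV| = 27.30 ✓; ∠RVS = 59.20° ✓; |VS| = 43.80 ✓; ∠(VS, SB) = 90.00° ✓; |SB| = 11.20 ✗.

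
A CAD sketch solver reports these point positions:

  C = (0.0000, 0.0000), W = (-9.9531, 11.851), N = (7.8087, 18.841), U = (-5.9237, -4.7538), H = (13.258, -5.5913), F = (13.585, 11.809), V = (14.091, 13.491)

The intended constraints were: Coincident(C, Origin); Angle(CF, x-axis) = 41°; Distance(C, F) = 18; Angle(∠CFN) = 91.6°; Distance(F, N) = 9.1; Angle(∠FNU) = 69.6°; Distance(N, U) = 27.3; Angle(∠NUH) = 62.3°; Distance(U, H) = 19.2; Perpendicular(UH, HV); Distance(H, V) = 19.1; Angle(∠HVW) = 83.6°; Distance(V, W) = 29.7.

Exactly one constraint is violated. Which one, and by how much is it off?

Distance(V, W) = 29.7 — off by 5.60.

C = (0.00, 0.00) ✓; CF at 41.00° ✓; |CF| = 18.00 ✓; ∠CFN = 91.60° ✓; |FN| = 9.100 ✓; ∠FNU = 69.60° ✓; |NU| = 27.30 ✓; ∠NUH = 62.30° ✓; |UH| = 19.20 ✓; ∠(UH, HV) = 90.00° ✓; |HV| = 19.10 ✓; ∠HVW = 83.60° ✓; |VW| = 24.10 ✗.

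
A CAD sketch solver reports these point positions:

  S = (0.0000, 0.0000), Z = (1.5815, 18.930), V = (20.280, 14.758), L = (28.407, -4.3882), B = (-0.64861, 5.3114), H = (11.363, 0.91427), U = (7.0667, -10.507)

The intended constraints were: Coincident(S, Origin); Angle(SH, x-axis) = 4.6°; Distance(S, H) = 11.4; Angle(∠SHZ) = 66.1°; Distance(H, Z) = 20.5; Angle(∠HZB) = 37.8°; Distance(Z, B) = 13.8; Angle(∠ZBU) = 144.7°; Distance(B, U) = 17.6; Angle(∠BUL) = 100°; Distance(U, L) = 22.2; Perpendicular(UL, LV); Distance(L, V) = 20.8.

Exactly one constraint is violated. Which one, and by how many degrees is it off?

Perpendicular(UL, LV) — off by 7.00°.

S = (0.00, 0.00) ✓; SH at 4.600° ✓; |SH| = 11.40 ✓; ∠SHZ = 66.10° ✓; |HZ| = 20.50 ✓; ∠HZB = 37.80° ✓; |ZB| = 13.80 ✓; ∠ZBU = 144.7° ✓; |BU| = 17.60 ✓; ∠BUL = 100.0° ✓; |UL| = 22.20 ✓; ∠(UL, LV) = 97.00° ✗; |LV| = 20.80 ✓.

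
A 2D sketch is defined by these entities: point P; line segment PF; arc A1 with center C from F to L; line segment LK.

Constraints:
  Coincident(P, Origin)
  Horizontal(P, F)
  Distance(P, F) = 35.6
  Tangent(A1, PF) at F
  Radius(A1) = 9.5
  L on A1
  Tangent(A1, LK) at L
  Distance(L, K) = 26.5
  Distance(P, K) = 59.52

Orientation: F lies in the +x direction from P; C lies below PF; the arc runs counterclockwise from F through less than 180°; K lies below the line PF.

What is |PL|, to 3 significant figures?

33.4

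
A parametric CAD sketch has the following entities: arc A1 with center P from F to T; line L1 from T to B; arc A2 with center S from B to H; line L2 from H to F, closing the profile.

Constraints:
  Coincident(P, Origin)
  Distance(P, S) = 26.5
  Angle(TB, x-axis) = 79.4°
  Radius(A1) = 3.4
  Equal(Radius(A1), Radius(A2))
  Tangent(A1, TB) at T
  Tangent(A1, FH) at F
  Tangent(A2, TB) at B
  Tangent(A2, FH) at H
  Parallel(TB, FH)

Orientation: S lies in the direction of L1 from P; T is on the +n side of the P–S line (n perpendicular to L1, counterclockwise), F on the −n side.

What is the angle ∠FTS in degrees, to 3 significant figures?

82.7°

P is at the origin and S lies 26.5 along u from P, so S = 26.5·u = (4.87, 26.0). Tangency of A1 to both parallel lines with radius 3.4 puts T and F at P ± 3.4·n: T = (-3.34, 0.625), F = (3.34, -0.625). Then cos ∠FTS = TF·TS / (|TF||TS|), giving 82.7°.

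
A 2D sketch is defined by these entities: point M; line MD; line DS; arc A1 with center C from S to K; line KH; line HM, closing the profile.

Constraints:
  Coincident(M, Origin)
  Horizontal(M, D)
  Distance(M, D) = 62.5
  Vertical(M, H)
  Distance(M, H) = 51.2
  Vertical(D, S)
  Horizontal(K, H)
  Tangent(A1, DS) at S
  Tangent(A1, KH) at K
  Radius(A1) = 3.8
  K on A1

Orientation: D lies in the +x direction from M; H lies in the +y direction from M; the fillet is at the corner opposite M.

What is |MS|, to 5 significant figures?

78.441

M is at the origin; M and D share the same y with |MD| = 62.5 and D on the +x side, so D = (62.500, 0.0000). M and H share the same x with |MH| = 51.2 and H on the +y side, so H = (0.0000, 51.200). The virtual corner opposite M is at (62.500, 51.200). Since A1 is tangent to DS there, CS ⟂ DS and A1 meets KH tangentially, so CK is at right angles to KH, with radius 3.8, so the center C sits 3.8 in from both sides at C = (58.700, 47.400). That places the tangent points at S = (62.500, 47.400) on DS and K = (58.700, 51.200) on KH. Then |MS| = |S − M| = 78.441.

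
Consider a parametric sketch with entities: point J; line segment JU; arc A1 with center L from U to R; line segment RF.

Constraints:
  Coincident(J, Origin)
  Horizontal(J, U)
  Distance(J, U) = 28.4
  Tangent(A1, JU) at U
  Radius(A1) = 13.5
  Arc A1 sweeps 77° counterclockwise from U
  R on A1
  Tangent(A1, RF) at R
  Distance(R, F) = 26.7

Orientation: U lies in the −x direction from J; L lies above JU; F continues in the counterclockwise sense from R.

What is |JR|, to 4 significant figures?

18.49

J is at the origin; JU is horizontal with |JU| = 28.4 and U on the −x side, so U = (-28.40, 0.000). The tangent condition forces LU to be normal to JU, so L = U + (0, 13.5) = (-28.40, 13.50). On A1, U sits at bearing -90° from L; a 77° counterclockwise sweep puts R at bearing -13°, so R = L + 13.5·(cos -13°, sin -13°) = (-15.25, 10.46). Then |JR| = |R − J| = 18.49.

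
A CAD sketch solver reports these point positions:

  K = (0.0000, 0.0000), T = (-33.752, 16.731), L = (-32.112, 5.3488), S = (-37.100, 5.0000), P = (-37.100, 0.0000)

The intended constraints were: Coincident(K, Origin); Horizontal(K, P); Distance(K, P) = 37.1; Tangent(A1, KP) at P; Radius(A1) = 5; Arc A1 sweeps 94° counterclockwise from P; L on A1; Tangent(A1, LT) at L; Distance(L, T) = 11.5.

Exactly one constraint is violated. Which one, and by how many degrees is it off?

Tangent(A1, LT) at L — off by 4.20°.

K = (0.00, 0.00) ✓; K.y = 0.00, P.y = 0.00 ✓; |KP| = 37.10 ✓; ∠(SP, PK) = 90.00° ✓; |SP| = 5.000 ✓; bearing(S→L) − bearing(S→P) = 94.00° ✓; |SL| = 5.000 ✓; ∠(SL, LT) = 85.80° ✗; |LT| = 11.50 ✓.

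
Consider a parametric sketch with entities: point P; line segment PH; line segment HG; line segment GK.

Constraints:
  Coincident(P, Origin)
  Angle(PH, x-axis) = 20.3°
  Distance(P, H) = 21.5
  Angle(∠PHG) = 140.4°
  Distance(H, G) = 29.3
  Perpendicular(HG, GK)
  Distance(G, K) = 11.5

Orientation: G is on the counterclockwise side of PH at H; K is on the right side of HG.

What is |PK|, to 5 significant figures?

52.335

∠PHG = 140.4°, so HG runs at 20.3° + (180° − 140.4°) = 59.900° from the x-axis; with |HG| = 29.3, G = H + 29.3·(cos 59.900°, sin 59.900°) = (34.859, 32.808). HG ⟂ GK; with |GK| = 11.5 on the right of HG, K = G + 11.5·(0.86515, -0.50151) = (44.808, 27.041). Then |PK| = |K − P| = 52.335.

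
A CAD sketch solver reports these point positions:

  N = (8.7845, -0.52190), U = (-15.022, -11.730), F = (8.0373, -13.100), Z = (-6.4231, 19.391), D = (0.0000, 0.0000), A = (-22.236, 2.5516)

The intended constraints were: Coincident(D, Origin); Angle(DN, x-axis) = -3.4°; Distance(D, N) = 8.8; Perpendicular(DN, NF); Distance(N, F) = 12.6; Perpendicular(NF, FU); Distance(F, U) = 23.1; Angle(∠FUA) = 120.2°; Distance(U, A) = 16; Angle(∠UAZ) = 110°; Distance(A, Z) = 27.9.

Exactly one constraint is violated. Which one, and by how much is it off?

Distance(A, Z) = 27.9 — off by 4.80.

D = (0.00, 0.00) ✓; DN at -3.400° ✓; |DN| = 8.800 ✓; ∠(DN, NF) = 90.00° ✓; |NF| = 12.60 ✓; ∠(NF, FU) = 90.00° ✓; |FU| = 23.10 ✓; ∠FUA = 120.2° ✓; |UA| = 16.00 ✓; ∠UAZ = 110.0° ✓; |AZ| = 23.10 ✗.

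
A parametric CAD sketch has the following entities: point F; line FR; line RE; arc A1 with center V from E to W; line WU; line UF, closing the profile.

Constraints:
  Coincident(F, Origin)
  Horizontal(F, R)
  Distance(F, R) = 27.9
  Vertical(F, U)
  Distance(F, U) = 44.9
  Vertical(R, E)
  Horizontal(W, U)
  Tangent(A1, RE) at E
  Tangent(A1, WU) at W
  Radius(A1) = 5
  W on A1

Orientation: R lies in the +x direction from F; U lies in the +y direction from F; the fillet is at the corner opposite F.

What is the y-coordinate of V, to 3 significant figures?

39.9

F is at the origin; F and R share the same y with |FR| = 27.9 and R on the +x side, so R = (27.9, 0.00). FU is vertical with |FU| = 44.9 and U on the +y side, so U = (0.00, 44.9). The virtual corner opposite F is at (27.9, 44.9). Tangency of A1 to RE means the radius VE is perpendicular to RE and A1 meets WU tangentially, so VW is at right angles to WU, with radius 5.0, so the center V sits 5.0 in from both sides at V = (22.9, 39.9). So V.y = 39.9.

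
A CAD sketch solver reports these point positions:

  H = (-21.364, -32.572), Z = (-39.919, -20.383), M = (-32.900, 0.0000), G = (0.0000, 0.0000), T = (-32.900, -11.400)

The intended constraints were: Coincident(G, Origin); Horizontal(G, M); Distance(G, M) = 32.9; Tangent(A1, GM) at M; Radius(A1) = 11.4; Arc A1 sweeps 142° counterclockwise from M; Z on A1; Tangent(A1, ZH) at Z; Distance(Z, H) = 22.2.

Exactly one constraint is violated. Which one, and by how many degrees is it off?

Tangent(A1, ZH) at Z — off by 4.70°.

G = (0.00, 0.00) ✓; G.y = 0.00, M.y = 0.00 ✓; |GM| = 32.90 ✓; ∠(TM, MG) = 90.00° ✓; |TM| = 11.40 ✓; bearing(T→Z) − bearing(T→M) = 142.0° ✓; |TZ| = 11.40 ✓; ∠(TZ, ZH) = 85.30° ✗; |ZH| = 22.20 ✓.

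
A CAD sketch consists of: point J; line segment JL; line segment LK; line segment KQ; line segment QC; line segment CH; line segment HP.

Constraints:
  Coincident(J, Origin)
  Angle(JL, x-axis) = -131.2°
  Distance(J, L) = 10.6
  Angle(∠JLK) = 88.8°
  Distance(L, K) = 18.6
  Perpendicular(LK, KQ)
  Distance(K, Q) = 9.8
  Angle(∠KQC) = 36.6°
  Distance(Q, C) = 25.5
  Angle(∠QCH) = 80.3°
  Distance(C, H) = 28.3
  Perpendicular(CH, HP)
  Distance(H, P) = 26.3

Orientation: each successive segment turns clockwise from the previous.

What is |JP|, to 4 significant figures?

41.69

J is at the origin; JL runs at -131.2° with length 10.6, so L = (-6.982, -7.976). ∠JLK = 88.8° gives LK at 137.6° from the x-axis; with |LK| = 18.6, K = (-20.72, 4.566). LK ⟂ KQ, so KQ runs at 47.60°; with |KQ| = 9.8, Q = (-14.11, 11.80). ∠KQC = 36.6° gives QC at -95.80° from the x-axis; with |QC| = 25.5, C = (-16.69, -13.57). ∠QCH = 80.3° gives CH at 164.5° from the x-axis; with |CH| = 28.3, H = (-43.96, -6.003). CH is perpendicular to HP, so HP runs at 74.50°; with |HP| = 26.3, P = (-36.93, 19.34). Then |JP| = |P − J| = 41.69.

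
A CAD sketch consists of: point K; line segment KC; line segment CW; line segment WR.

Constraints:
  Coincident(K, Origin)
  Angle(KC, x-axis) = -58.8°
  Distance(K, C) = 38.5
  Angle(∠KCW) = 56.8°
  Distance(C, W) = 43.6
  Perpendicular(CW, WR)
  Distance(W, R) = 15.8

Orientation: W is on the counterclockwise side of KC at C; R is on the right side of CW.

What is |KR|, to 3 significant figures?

53.0

K is at the origin; KC runs at -58.8° with length 38.5, so C = 38.5·(cos -58.8°, sin -58.8°) = (19.9, -32.9). ∠KCW = 56.8°, so CW runs at -58.8° + (180° − 56.8°) = 64.4° from the x-axis; with |CW| = 43.6, W = C + 43.6·(cos 64.4°, sin 64.4°) = (38.8, 6.39). The perpendicularity gives WR at right angles to CW; with |WR| = 15.8 on the right of CW, R = W + 15.8·(0.902, -0.432) = (53.0, -0.439). Then |KR| = |R − K| = 53.0.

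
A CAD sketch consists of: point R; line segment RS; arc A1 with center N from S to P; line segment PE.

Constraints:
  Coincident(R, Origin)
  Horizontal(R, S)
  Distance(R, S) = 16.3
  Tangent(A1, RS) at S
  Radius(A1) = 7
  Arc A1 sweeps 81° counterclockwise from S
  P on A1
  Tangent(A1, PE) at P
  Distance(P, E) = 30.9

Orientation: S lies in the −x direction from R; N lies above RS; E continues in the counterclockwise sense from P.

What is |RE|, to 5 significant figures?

36.708

R is at the origin; R and S share the same y with |RS| = 16.3 and S on the −x side, so S = (-16.300, 0.0000). Since A1 is tangent to RS there, NS ⟂ RS, so N = S + (0, 7) = (-16.300, 7.0000). On A1, S sits at bearing -90° from N; an 81° counterclockwise sweep puts P at bearing -9°, so P = N + 7.0·(cos -9°, sin -9°) = (-9.3862, 5.9050). A1 meets PE tangentially, so NP is at right angles to PE, so PE runs along (−sin -9°, cos -9°); with |PE| = 30.9, E = (-4.5524, 36.425). Then |RE| = |E − R| = 36.708.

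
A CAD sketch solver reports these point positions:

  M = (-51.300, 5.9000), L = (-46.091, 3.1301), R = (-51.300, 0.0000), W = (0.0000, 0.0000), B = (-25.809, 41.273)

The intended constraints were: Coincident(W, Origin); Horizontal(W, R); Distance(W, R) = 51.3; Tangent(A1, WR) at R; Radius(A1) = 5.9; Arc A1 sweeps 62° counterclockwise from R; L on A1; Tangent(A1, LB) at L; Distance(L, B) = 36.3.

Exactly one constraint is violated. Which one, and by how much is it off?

Distance(L, B) = 36.3 — off by 6.90.

W = (0.00, 0.00) ✓; W.y = 0.00, R.y = 0.00 ✓; |WR| = 51.30 ✓; ∠(MR, RW) = 90.00° ✓; |MR| = 5.900 ✓; bearing(M→L) − bearing(M→R) = 62.00° ✓; |ML| = 5.900 ✓; ∠(ML, LB) = 90.00° ✓; |LB| = 43.20 ✗.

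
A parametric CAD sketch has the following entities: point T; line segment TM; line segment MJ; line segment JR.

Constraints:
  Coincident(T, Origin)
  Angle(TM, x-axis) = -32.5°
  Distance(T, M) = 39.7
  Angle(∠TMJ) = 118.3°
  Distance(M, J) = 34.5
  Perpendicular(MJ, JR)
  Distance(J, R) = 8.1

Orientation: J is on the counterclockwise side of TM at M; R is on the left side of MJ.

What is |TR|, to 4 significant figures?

59.70

T is at the origin; TM runs at -32.5° with length 39.7, so M = 39.7·(cos -32.5°, sin -32.5°) = (33.48, -21.33). ∠TMJ = 118.3°, so MJ runs at -32.5° + (180° − 118.3°) = 29.20° from the x-axis; with |MJ| = 34.5, J = M + 34.5·(cos 29.20°, sin 29.20°) = (63.60, -4.500). MJ is perpendicular to JR; with |JR| = 8.1 on the left of MJ, R = J + 8.1·(-0.4879, 0.8729) = (59.65, 2.571). Then |TR| = |R − T| = 59.70.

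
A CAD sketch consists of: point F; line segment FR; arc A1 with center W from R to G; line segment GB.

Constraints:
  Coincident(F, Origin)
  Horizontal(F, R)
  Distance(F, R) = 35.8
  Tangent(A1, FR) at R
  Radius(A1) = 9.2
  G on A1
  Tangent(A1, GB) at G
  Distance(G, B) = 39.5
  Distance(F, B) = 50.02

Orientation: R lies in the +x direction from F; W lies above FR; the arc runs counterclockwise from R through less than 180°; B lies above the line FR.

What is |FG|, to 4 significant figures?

45.58

Checks: |WG| = 9.200 ✓; ∠(WG, GB) = 90.00° ✓; |GB| = 39.50 ✓; |FB| = 50.02 ✓.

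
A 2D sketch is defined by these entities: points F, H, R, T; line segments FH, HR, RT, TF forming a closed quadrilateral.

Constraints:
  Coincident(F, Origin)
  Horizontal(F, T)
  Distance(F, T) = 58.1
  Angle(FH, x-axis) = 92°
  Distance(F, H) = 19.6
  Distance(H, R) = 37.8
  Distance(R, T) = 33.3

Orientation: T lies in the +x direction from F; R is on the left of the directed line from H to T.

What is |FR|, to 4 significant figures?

44.64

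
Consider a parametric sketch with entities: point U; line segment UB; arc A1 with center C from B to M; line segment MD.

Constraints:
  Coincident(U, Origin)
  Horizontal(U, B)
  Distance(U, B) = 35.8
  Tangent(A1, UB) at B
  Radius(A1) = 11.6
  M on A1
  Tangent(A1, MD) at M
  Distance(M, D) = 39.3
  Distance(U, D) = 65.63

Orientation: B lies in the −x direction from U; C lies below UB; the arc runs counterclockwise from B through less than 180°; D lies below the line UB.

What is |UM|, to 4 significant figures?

49.17

U is at the origin; UB is horizontal with |UB| = 35.8 and B on the −x side, so B = (-35.80, 0.000). Tangency of A1 to UB means the radius CB is perpendicular to UB, so C = B + (0, -11.6) = (-35.80, -11.60). Since CM ⟂ MD (tangency), |CD| = √(11.6² + 39.3²) = 40.98 regardless of where M sits on A1. So D lies on both circle(U, 65.63) and circle(C, 40.98); the below-UB intersection is D = (-39.51, -52.41). M is the foot of the tangent from D: M = (-47.18, -13.86).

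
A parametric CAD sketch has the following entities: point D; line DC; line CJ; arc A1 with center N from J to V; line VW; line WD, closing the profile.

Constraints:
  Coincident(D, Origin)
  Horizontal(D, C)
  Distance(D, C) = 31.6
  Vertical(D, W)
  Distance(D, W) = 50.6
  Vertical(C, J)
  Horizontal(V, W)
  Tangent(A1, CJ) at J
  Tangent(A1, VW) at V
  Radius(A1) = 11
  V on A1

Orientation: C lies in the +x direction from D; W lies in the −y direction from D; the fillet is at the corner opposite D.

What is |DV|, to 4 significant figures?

54.63

The virtual corner opposite D is at (31.60, -50.60). A1 meets CJ tangentially, so NJ is at right angles to CJ and since A1 is tangent to VW there, NV ⟂ VW, with radius 11.0, so the center N sits 11.0 in from both sides at N = (20.60, -39.60). That places the tangent points at J = (31.60, -39.60) on CJ and V = (20.60, -50.60) on VW. Then |DV| = |V − D| = 54.63.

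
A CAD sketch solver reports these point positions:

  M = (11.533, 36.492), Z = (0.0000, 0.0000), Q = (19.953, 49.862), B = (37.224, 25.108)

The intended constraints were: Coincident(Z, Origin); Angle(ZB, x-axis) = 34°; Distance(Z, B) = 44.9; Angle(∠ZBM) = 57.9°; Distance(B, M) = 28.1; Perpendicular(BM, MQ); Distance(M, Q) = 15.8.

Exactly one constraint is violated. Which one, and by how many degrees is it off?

Perpendicular(BM, MQ) — off by 8.30°.

Z = (0.00, 0.00) ✓; ZB at 34.00° ✓; |ZB| = 44.90 ✓; ∠ZBM = 57.90° ✓; |BM| = 28.10 ✓; ∠(BM, MQ) = 98.30° ✗; |MQ| = 15.80 ✓.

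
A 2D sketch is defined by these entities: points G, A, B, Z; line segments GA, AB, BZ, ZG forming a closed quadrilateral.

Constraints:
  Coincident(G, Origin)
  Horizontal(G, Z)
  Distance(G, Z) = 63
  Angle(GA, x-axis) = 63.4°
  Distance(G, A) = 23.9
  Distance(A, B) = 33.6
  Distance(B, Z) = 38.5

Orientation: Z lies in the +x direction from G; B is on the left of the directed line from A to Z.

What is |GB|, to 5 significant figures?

53.434

G is at the origin; G and Z share the same y with |GZ| = 63.0 and Z in +x, so Z = (63.0, 0). GA runs at 63.4° with |GA| = 23.9, so A = (10.701, 21.370). B is determined by |AB| = 33.6 and |BZ| = 38.5 together: it lies at the intersection of circle(A, 33.6) and circle(Z, 38.5). With |AZ| = 56.496, the foot of the radical line on AZ is 25.121 from A and the perpendicular offset is √(33.6² − 25.121²) = 22.313. Taking the left-of-AZ solution: B = (42.397, 32.523).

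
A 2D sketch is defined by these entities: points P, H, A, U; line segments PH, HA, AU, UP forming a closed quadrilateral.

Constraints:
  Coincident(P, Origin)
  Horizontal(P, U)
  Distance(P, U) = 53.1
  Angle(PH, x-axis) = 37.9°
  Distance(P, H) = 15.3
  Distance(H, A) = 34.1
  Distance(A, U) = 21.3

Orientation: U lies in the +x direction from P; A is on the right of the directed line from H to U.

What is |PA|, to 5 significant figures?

39.496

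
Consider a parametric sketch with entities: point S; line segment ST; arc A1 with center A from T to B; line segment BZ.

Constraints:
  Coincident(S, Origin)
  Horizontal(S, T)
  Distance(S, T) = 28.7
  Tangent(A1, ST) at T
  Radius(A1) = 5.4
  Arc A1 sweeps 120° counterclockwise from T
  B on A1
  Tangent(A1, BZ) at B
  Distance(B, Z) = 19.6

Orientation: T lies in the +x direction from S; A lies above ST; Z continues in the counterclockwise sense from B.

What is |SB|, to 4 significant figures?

34.35

S is at the origin; S and T share the same y with |ST| = 28.7 and T on the +x side, so T = (28.70, 0.000). Since A1 is tangent to ST there, AT ⟂ ST, so A = T + (0, 5.4) = (28.70, 5.400). On A1, T sits at bearing -90° from A; a 120° counterclockwise sweep puts B at bearing 30°, so B = A + 5.4·(cos 30°, sin 30°) = (33.38, 8.100). Then |SB| = |B − S| = 34.35.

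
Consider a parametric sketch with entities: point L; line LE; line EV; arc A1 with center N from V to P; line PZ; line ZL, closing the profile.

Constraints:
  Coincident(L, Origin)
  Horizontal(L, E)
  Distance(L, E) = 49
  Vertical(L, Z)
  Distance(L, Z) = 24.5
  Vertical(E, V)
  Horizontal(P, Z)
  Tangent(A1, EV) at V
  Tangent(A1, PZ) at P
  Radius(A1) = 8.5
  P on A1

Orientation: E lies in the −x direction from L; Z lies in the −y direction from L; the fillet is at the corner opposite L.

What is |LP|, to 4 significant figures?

47.33

L is at the origin; L and E share the same y with |LE| = 49.0 and E on the −x side, so E = (-49.00, 0.000). L and Z share the same x with |LZ| = 24.5 and Z on the −y side, so Z = (0.000, -24.50). The virtual corner opposite L is at (-49.00, -24.50). A1 meets EV tangentially, so NV is at right angles to EV and tangency of A1 to PZ means the radius NP is perpendicular to PZ, with radius 8.5, so the center N sits 8.5 in from both sides at N = (-40.50, -16.00). That places the tangent points at V = (-49.00, -16.00) on EV and P = (-40.50, -24.50) on PZ. Then |LP| = |P − L| = 47.33.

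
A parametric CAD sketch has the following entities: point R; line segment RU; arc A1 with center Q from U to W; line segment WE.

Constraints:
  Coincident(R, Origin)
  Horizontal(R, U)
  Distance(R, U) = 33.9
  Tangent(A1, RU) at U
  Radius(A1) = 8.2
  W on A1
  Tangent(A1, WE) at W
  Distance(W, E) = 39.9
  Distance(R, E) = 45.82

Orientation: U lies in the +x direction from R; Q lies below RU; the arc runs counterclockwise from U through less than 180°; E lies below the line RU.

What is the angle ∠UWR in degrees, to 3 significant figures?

132°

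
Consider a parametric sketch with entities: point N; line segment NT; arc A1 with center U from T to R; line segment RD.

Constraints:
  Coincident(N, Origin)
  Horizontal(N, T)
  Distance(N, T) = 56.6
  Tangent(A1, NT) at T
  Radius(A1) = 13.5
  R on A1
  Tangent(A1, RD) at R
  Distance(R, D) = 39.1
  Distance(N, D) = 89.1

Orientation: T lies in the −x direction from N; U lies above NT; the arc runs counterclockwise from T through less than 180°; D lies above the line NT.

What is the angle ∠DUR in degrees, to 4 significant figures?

70.95°

N is at the origin; NT is horizontal with |NT| = 56.6 and T on the −x side, so T = (-56.60, 0.000). Tangency of A1 to NT means the radius UT is perpendicular to NT, so U = T + (0, 13.5) = (-56.60, 13.50). Since UR ⟂ RD (tangency), |UD| = √(13.5² + 39.1²) = 41.36 regardless of where R sits on A1. So D lies on both circle(N, 89.1) and circle(U, 41.36); the above-NT intersection is D = (-72.61, 51.64). R is the foot of the tangent from D: R = (-46.54, 22.50).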